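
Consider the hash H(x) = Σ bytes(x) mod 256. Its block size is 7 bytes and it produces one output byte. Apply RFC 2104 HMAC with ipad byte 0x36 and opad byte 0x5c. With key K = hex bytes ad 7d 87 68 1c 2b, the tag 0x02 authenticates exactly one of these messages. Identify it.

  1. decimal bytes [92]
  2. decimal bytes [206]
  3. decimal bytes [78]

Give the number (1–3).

1

Key hex bytes ad 7d 87 68 1c 2b is 6 bytes ≤ B = 7; zero-pad to 7 bytes: K' = ad 7d 87 68 1c 2b 00.
K' ⊕ ipad = 9b 4b b1 5e 2a 1d 36; K' ⊕ opad = f1 21 db 34 40 77 5c.
m1: inner = H(9b 4b b1 5e 2a 1d 36 5c) = ce; tag = H(f1 21 db 34 40 77 5c ce) = 02 ← matches
m2: inner = H(9b 4b b1 5e 2a 1d 36 ce) = 40; tag = H(f1 21 db 34 40 77 5c 40) = 74
m3: inner = H(9b 4b b1 5e 2a 1d 36 4e) = c0; tag = H(f1 21 db 34 40 77 5c c0) = f4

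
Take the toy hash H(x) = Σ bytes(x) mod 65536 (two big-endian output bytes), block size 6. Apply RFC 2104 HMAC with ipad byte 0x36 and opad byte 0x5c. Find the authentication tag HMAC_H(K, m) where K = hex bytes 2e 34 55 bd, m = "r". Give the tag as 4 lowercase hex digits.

Key hex bytes 2e 34 55 bd is 4 bytes ≤ B = 6; zero-pad to 6 bytes: K' = 2e 34 55 bd 00 00.
K' ⊕ ipad = 18 02 63 8b 36 36.  K' ⊕ opad = 72 68 09 e1 5c 5c.
Inner input = (K'⊕ipad) ∥ m = 18 02 63 8b 36 36 ∥ 72.
Inner hash: sum = 24+2+99+139+54+54+114 = 486 → 01 e6.
Outer input = (K'⊕opad) ∥ inner = 72 68 09 e1 5c 5c ∥ 01 e6.
Outer hash (tag): sum = 114+104+9+225+92+92+1+230 = 867 → 03 63.

0363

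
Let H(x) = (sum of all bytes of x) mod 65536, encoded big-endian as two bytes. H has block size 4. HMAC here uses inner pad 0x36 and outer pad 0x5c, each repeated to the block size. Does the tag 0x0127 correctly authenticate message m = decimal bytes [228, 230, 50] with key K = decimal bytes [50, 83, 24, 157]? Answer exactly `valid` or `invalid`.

invalid

Key decimal bytes [50, 83, 24, 157] = 32 53 18 9d is exactly B = 4 bytes: K' = 32 53 18 9d.
K' ⊕ ipad = 04 65 2e ab; K' ⊕ opad = 6e 0f 44 c1.
Inner hash: sum = 4+101+46+171+228+230+50 = 830 → 03 3e.
Outer hash (recomputed tag): sum = 110+15+68+193+3+62 = 451 → 01 c3.
Recomputed tag = 01c3; claimed = 0127 → mismatch.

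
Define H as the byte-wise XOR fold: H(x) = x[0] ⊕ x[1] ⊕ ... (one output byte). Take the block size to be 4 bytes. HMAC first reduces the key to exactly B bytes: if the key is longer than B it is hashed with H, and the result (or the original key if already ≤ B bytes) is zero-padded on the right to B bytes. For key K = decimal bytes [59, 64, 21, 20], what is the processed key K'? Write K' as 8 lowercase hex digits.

3b401514

Key decimal bytes [59, 64, 21, 20] = 3b 40 15 14 is exactly B = 4 bytes: K' = 3b 40 15 14.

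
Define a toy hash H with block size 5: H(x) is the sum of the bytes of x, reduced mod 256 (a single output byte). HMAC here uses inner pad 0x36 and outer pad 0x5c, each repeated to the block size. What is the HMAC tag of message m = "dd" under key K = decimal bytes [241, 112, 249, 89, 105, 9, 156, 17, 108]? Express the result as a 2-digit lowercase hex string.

7a

Key decimal bytes [241, 112, 249, 89, 105, 9, 156, 17, 108] = f1 70 f9 59 69 09 9c 11 6c is 9 bytes > B = 5, so hash it first: H(key) = 3e, then zero-pad to 5 bytes: K' = 3e 00 00 00 00.
K' ⊕ ipad = 08 36 36 36 36.  K' ⊕ opad = 62 5c 5c 5c 5c.
Inner input = (K'⊕ipad) ∥ m = 08 36 36 36 36 ∥ 64 64.
Inner hash: sum = 8+54+54+54+54+100+100 = 424; mod 256 = 168 → a8.
Outer input = (K'⊕opad) ∥ inner = 62 5c 5c 5c 5c ∥ a8.
Outer hash (tag): sum = 98+92+92+92+92+168 = 634; mod 256 = 122 → 7a.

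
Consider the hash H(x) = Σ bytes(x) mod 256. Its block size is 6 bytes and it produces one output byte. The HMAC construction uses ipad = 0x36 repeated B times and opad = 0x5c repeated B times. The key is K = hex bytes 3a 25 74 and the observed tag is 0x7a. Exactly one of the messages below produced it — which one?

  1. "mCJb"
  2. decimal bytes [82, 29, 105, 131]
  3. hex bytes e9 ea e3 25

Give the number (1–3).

Key hex bytes 3a 25 74 is 3 bytes ≤ B = 6; zero-pad to 6 bytes: K' = 3a 25 74 00 00 00.
K' ⊕ ipad = 0c 13 42 36 36 36; K' ⊕ opad = 66 79 28 5c 5c 5c.
m1: inner = H(0c 13 42 36 36 36 6d 43 4a 62) = 5f; tag = H(66 79 28 5c 5c 5c 5f) = 7a ← matches
m2: inner = H(0c 13 42 36 36 36 52 1d 69 83) = 5e; tag = H(66 79 28 5c 5c 5c 5e) = 79
m3: inner = H(0c 13 42 36 36 36 e9 ea e3 25) = de; tag = H(66 79 28 5c 5c 5c de) = f9

1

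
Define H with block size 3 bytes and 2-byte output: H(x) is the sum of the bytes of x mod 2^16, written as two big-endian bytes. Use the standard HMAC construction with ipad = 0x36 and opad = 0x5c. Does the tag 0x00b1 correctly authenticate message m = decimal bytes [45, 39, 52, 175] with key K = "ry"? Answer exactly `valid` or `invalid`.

Key "ry" = 72 79 is 2 bytes ≤ B = 3; zero-pad to 3 bytes: K' = 72 79 00.
K' ⊕ ipad = 44 4f 36; K' ⊕ opad = 2e 25 5c.
Inner hash: sum = 68+79+54+45+39+52+175 = 512 → 02 00.
Outer hash (recomputed tag): sum = 46+37+92+2+0 = 177 → 00 b1.
Recomputed tag = 00b1; claimed = 00b1 → match.

valid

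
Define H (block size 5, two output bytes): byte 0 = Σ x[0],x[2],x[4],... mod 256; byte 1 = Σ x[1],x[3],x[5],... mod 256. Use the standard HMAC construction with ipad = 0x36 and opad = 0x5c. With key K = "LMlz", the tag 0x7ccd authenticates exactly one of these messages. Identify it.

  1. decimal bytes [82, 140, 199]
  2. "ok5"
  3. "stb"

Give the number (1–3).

1

Key "LMlz" = 4c 4d 6c 7a is 4 bytes ≤ B = 5; zero-pad to 5 bytes: K' = 4c 4d 6c 7a 00.
K' ⊕ ipad = 7a 7b 5a 4c 36; K' ⊕ opad = 10 11 30 26 5c.
m1: inner = H(7a 7b 5a 4c 36 52 8c c7) = 96 e0; tag = H(10 11 30 26 5c 96 e0) = 7ccd ← matches
m2: inner = H(7a 7b 5a 4c 36 6f 6b 35) = 75 6b; tag = H(10 11 30 26 5c 75 6b) = 07ac
m3: inner = H(7a 7b 5a 4c 36 73 74 62) = 7e 9c; tag = H(10 11 30 26 5c 7e 9c) = 38b5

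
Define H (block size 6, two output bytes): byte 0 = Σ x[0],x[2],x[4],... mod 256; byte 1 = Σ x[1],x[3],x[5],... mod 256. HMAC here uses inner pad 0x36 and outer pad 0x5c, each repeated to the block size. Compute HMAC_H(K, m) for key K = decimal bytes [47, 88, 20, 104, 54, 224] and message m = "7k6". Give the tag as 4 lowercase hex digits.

Key decimal bytes [47, 88, 20, 104, 54, 224] = 2f 58 14 68 36 e0 is exactly B = 6 bytes: K' = 2f 58 14 68 36 e0.
K' ⊕ ipad = 19 6e 22 5e 00 d6.  K' ⊕ opad = 73 04 48 34 6a bc.
Inner input = (K'⊕ipad) ∥ m = 19 6e 22 5e 00 d6 ∥ 37 6b 36.
Inner hash: even-index sum = 168 mod 256 = 168; odd-index sum = 525 mod 256 = 13 → a8 0d.
Outer input = (K'⊕opad) ∥ inner = 73 04 48 34 6a bc ∥ a8 0d.
Outer hash (tag): even-index sum = 461 mod 256 = 205; odd-index sum = 257 mod 256 = 1 → cd 01.

cd01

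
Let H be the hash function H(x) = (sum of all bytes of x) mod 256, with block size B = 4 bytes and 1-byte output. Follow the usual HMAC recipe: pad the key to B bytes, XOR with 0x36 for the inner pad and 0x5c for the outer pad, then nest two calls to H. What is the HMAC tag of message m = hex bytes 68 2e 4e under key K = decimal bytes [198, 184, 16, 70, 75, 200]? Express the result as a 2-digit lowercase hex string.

26

Key decimal bytes [198, 184, 16, 70, 75, 200] = c6 b8 10 46 4b c8 is 6 bytes > B = 4, so hash it first: H(key) = e7, then zero-pad to 4 bytes: K' = e7 00 00 00.
K' ⊕ ipad = d1 36 36 36.  K' ⊕ opad = bb 5c 5c 5c.
Inner input = (K'⊕ipad) ∥ m = d1 36 36 36 ∥ 68 2e 4e.
Inner hash: sum = 209+54+54+54+104+46+78 = 599; mod 256 = 87 → 57.
Outer input = (K'⊕opad) ∥ inner = bb 5c 5c 5c ∥ 57.
Outer hash (tag): sum = 187+92+92+92+87 = 550; mod 256 = 38 → 26.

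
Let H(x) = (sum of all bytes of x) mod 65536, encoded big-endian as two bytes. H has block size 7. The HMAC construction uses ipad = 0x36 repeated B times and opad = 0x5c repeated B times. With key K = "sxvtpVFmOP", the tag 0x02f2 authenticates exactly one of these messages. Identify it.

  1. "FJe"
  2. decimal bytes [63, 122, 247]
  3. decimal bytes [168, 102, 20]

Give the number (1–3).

Key "sxvtpVFmOP" = 73 78 76 74 70 56 46 6d 4f 50 is 10 bytes > B = 7, so hash it first: H(key) = 03 ed, then zero-pad to 7 bytes: K' = 03 ed 00 00 00 00 00.
K' ⊕ ipad = 35 db 36 36 36 36 36; K' ⊕ opad = 5f b1 5c 5c 5c 5c 5c.
m1: inner = H(35 db 36 36 36 36 36 46 4a 65) = 03 13; tag = H(5f b1 5c 5c 5c 5c 5c 03 13) = 02f2 ← matches
m2: inner = H(35 db 36 36 36 36 36 3f 7a f7) = 03 ce; tag = H(5f b1 5c 5c 5c 5c 5c 03 ce) = 03ad
m3: inner = H(35 db 36 36 36 36 36 a8 66 14) = 03 40; tag = H(5f b1 5c 5c 5c 5c 5c 03 40) = 031f

1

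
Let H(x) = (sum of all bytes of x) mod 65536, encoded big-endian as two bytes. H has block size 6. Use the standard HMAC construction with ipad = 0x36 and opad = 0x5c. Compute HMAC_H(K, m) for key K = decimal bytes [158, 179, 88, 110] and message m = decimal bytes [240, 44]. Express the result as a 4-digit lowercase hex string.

031d

Key decimal bytes [158, 179, 88, 110] = 9e b3 58 6e is 4 bytes ≤ B = 6; zero-pad to 6 bytes: K' = 9e b3 58 6e 00 00.
K' ⊕ ipad = a8 85 6e 58 36 36.  K' ⊕ opad = c2 ef 04 32 5c 5c.
Inner input = (K'⊕ipad) ∥ m = a8 85 6e 58 36 36 ∥ f0 2c.
Inner hash: sum = 168+133+110+88+54+54+240+44 = 891 → 03 7b.
Outer input = (K'⊕opad) ∥ inner = c2 ef 04 32 5c 5c ∥ 03 7b.
Outer hash (tag): sum = 194+239+4+50+92+92+3+123 = 797 → 03 1d.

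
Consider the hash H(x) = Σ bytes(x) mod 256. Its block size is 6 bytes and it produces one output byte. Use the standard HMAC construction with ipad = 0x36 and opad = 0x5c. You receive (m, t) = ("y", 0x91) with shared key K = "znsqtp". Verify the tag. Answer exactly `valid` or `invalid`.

invalid

Key "znsqtp" = 7a 6e 73 71 74 70 is exactly B = 6 bytes: K' = 7a 6e 73 71 74 70.
K' ⊕ ipad = 4c 58 45 47 42 46; K' ⊕ opad = 26 32 2f 2d 28 2c.
Inner hash: sum = 76+88+69+71+66+70+121 = 561; mod 256 = 49 → 31.
Outer hash (recomputed tag): sum = 38+50+47+45+40+44+49 = 313; mod 256 = 57 → 39.
Recomputed tag = 39; claimed = 91 → mismatch.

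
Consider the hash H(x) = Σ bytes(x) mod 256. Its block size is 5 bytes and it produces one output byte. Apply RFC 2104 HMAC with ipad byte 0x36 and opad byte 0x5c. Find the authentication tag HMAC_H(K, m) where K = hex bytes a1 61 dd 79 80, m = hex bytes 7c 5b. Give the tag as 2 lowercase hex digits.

71

Key hex bytes a1 61 dd 79 80 is exactly B = 5 bytes: K' = a1 61 dd 79 80.
K' ⊕ ipad = 97 57 eb 4f b6.  K' ⊕ opad = fd 3d 81 25 dc.
Inner input = (K'⊕ipad) ∥ m = 97 57 eb 4f b6 ∥ 7c 5b.
Inner hash: sum = 151+87+235+79+182+124+91 = 949; mod 256 = 181 → b5.
Outer input = (K'⊕opad) ∥ inner = fd 3d 81 25 dc ∥ b5.
Outer hash (tag): sum = 253+61+129+37+220+181 = 881; mod 256 = 113 → 71.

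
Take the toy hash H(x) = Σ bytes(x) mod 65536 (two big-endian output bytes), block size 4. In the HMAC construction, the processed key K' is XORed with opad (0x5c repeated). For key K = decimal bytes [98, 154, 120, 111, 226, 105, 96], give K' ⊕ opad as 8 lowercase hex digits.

Key decimal bytes [98, 154, 120, 111, 226, 105, 96] = 62 9a 78 6f e2 69 60 is 7 bytes > B = 4, so hash it first: H(key) = 03 8e, then zero-pad to 4 bytes: K' = 03 8e 00 00.
XOR each byte with 0x5c: 03⊕5c=5f, 8e⊕5c=d2, 00⊕5c=5c, 00⊕5c=5c.

5fd25c5c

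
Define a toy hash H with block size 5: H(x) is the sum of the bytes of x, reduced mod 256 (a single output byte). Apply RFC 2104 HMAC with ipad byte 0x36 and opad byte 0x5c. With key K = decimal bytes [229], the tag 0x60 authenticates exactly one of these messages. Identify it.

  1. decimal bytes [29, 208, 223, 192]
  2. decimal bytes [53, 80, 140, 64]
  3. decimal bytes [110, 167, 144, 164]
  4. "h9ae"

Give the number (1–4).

Key decimal bytes [229] = e5 is 1 byte ≤ B = 5; zero-pad to 5 bytes: K' = e5 00 00 00 00.
K' ⊕ ipad = d3 36 36 36 36; K' ⊕ opad = b9 5c 5c 5c 5c.
m1: inner = H(d3 36 36 36 36 1d d0 df c0) = 37; tag = H(b9 5c 5c 5c 5c 37) = 60 ← matches
m2: inner = H(d3 36 36 36 36 35 50 8c 40) = fc; tag = H(b9 5c 5c 5c 5c fc) = 25
m3: inner = H(d3 36 36 36 36 6e a7 90 a4) = f4; tag = H(b9 5c 5c 5c 5c f4) = 1d
m4: inner = H(d3 36 36 36 36 68 39 61 65) = 12; tag = H(b9 5c 5c 5c 5c 12) = 3b

1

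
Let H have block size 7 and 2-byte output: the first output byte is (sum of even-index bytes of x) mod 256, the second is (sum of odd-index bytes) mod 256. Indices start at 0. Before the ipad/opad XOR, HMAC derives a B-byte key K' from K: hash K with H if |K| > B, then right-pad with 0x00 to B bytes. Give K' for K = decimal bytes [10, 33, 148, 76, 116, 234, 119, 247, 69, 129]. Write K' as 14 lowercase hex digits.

cecf0000000000

|K| = 10 > B = 7, so first hash the key.
H(K): even-index sum = 462 mod 256 = 206; odd-index sum = 719 mod 256 = 207 → ce cf.
Zero-pad H(K) = ce cf to 7 bytes: K' = ce cf 00 00 00 00 00.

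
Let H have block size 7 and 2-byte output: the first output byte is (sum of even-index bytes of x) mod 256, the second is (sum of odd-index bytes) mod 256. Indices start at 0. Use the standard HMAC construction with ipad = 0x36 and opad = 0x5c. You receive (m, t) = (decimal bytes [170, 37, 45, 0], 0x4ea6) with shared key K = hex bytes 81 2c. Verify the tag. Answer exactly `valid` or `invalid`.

valid

Key hex bytes 81 2c is 2 bytes ≤ B = 7; zero-pad to 7 bytes: K' = 81 2c 00 00 00 00 00.
K' ⊕ ipad = b7 1a 36 36 36 36 36; K' ⊕ opad = dd 70 5c 5c 5c 5c 5c.
Inner hash: even-index sum = 382 mod 256 = 126; odd-index sum = 349 mod 256 = 93 → 7e 5d.
Outer hash (recomputed tag): even-index sum = 590 mod 256 = 78; odd-index sum = 422 mod 256 = 166 → 4e a6.
Recomputed tag = 4ea6; claimed = 4ea6 → match.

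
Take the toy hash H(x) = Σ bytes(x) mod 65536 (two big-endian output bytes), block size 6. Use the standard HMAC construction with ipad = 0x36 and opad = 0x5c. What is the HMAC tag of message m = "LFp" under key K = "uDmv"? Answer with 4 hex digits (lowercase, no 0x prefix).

Key "uDmv" = 75 44 6d 76 is 4 bytes ≤ B = 6; zero-pad to 6 bytes: K' = 75 44 6d 76 00 00.
K' ⊕ ipad = 43 72 5b 40 36 36.  K' ⊕ opad = 29 18 31 2a 5c 5c.
Inner input = (K'⊕ipad) ∥ m = 43 72 5b 40 36 36 ∥ 4c 46 70.
Inner hash: sum = 67+114+91+64+54+54+76+70+112 = 702 → 02 be.
Outer input = (K'⊕opad) ∥ inner = 29 18 31 2a 5c 5c ∥ 02 be.
Outer hash (tag): sum = 41+24+49+42+92+92+2+190 = 532 → 02 14.

0214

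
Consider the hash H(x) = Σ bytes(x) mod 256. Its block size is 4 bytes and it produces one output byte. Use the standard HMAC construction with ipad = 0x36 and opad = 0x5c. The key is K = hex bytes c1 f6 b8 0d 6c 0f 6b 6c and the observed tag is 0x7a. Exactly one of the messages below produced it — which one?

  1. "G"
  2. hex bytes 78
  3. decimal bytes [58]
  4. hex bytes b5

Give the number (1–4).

Key hex bytes c1 f6 b8 0d 6c 0f 6b 6c is 8 bytes > B = 4, so hash it first: H(key) = ce, then zero-pad to 4 bytes: K' = ce 00 00 00.
K' ⊕ ipad = f8 36 36 36; K' ⊕ opad = 92 5c 5c 5c.
m1: inner = H(f8 36 36 36 47) = e1; tag = H(92 5c 5c 5c e1) = 87
m2: inner = H(f8 36 36 36 78) = 12; tag = H(92 5c 5c 5c 12) = b8
m3: inner = H(f8 36 36 36 3a) = d4; tag = H(92 5c 5c 5c d4) = 7a ← matches
m4: inner = H(f8 36 36 36 b5) = 4f; tag = H(92 5c 5c 5c 4f) = f5

3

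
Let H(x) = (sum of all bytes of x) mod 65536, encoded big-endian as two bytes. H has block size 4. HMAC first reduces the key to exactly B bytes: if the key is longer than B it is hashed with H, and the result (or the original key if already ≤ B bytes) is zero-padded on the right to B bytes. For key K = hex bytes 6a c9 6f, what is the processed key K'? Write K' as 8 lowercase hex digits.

Key hex bytes 6a c9 6f is 3 bytes ≤ B = 4; zero-pad to 4 bytes: K' = 6a c9 6f 00.

6ac96f00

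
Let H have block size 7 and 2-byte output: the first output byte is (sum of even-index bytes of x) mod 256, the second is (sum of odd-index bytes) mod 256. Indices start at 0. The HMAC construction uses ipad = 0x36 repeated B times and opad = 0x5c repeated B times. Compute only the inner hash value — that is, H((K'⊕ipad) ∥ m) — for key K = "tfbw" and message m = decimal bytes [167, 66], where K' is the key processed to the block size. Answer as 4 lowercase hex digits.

Key "tfbw" = 74 66 62 77 is 4 bytes ≤ B = 7; zero-pad to 7 bytes: K' = 74 66 62 77 00 00 00.
K' ⊕ ipad = 42 50 54 41 36 36 36.
Inner input = 42 50 54 41 36 36 36 ∥ a7 42.
Inner hash: even-index sum = 324 mod 256 = 68; odd-index sum = 366 mod 256 = 110 → 44 6e.

446e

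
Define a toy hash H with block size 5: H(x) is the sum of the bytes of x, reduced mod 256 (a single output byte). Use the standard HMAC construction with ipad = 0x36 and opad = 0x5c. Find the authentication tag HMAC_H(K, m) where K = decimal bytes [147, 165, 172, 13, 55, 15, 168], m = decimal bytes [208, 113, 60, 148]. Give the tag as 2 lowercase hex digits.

c5

Key decimal bytes [147, 165, 172, 13, 55, 15, 168] = 93 a5 ac 0d 37 0f a8 is 7 bytes > B = 5, so hash it first: H(key) = df, then zero-pad to 5 bytes: K' = df 00 00 00 00.
K' ⊕ ipad = e9 36 36 36 36.  K' ⊕ opad = 83 5c 5c 5c 5c.
Inner input = (K'⊕ipad) ∥ m = e9 36 36 36 36 ∥ d0 71 3c 94.
Inner hash: sum = 233+54+54+54+54+208+113+60+148 = 978; mod 256 = 210 → d2.
Outer input = (K'⊕opad) ∥ inner = 83 5c 5c 5c 5c ∥ d2.
Outer hash (tag): sum = 131+92+92+92+92+210 = 709; mod 256 = 197 → c5.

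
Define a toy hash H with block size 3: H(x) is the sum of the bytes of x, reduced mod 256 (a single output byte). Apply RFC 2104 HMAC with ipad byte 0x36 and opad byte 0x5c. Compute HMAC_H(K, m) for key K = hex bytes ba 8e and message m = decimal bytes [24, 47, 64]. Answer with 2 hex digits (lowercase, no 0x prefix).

15

Key hex bytes ba 8e is 2 bytes ≤ B = 3; zero-pad to 3 bytes: K' = ba 8e 00.
K' ⊕ ipad = 8c b8 36.  K' ⊕ opad = e6 d2 5c.
Inner input = (K'⊕ipad) ∥ m = 8c b8 36 ∥ 18 2f 40.
Inner hash: sum = 140+184+54+24+47+64 = 513; mod 256 = 1 → 01.
Outer input = (K'⊕opad) ∥ inner = e6 d2 5c ∥ 01.
Outer hash (tag): sum = 230+210+92+1 = 533; mod 256 = 21 → 15.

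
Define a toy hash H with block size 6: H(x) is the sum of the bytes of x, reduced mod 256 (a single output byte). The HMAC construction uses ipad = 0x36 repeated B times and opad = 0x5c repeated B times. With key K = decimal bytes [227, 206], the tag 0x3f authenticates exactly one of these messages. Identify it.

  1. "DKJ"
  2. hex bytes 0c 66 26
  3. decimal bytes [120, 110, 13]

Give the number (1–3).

1

Key decimal bytes [227, 206] = e3 ce is 2 bytes ≤ B = 6; zero-pad to 6 bytes: K' = e3 ce 00 00 00 00.
K' ⊕ ipad = d5 f8 36 36 36 36; K' ⊕ opad = bf 92 5c 5c 5c 5c.
m1: inner = H(d5 f8 36 36 36 36 44 4b 4a) = 7e; tag = H(bf 92 5c 5c 5c 5c 7e) = 3f ← matches
m2: inner = H(d5 f8 36 36 36 36 0c 66 26) = 3d; tag = H(bf 92 5c 5c 5c 5c 3d) = fe
m3: inner = H(d5 f8 36 36 36 36 78 6e 0d) = 98; tag = H(bf 92 5c 5c 5c 5c 98) = 59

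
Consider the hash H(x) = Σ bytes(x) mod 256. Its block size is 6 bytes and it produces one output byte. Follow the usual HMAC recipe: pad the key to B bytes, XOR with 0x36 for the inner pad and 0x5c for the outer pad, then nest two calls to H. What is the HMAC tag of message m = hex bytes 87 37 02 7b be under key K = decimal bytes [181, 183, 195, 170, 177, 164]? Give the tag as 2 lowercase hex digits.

Key decimal bytes [181, 183, 195, 170, 177, 164] = b5 b7 c3 aa b1 a4 is exactly B = 6 bytes: K' = b5 b7 c3 aa b1 a4.
K' ⊕ ipad = 83 81 f5 9c 87 92.  K' ⊕ opad = e9 eb 9f f6 ed f8.
Inner input = (K'⊕ipad) ∥ m = 83 81 f5 9c 87 92 ∥ 87 37 02 7b be.
Inner hash: sum = 131+129+245+156+135+146+135+55+2+123+190 = 1447; mod 256 = 167 → a7.
Outer input = (K'⊕opad) ∥ inner = e9 eb 9f f6 ed f8 ∥ a7.
Outer hash (tag): sum = 233+235+159+246+237+248+167 = 1525; mod 256 = 245 → f5.

f5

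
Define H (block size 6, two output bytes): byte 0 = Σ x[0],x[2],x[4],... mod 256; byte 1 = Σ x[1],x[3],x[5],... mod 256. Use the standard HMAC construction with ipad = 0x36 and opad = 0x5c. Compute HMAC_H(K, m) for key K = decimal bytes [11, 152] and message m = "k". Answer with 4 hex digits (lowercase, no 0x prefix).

2396

Key decimal bytes [11, 152] = 0b 98 is 2 bytes ≤ B = 6; zero-pad to 6 bytes: K' = 0b 98 00 00 00 00.
K' ⊕ ipad = 3d ae 36 36 36 36.  K' ⊕ opad = 57 c4 5c 5c 5c 5c.
Inner input = (K'⊕ipad) ∥ m = 3d ae 36 36 36 36 ∥ 6b.
Inner hash: even-index sum = 276 mod 256 = 20; odd-index sum = 282 mod 256 = 26 → 14 1a.
Outer input = (K'⊕opad) ∥ inner = 57 c4 5c 5c 5c 5c ∥ 14 1a.
Outer hash (tag): even-index sum = 291 mod 256 = 35; odd-index sum = 406 mod 256 = 150 → 23 96.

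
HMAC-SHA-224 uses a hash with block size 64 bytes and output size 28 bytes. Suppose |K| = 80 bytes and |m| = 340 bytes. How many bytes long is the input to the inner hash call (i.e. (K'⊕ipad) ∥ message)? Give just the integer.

404

Key is 80 > 64 bytes, so it is hashed to 28 bytes then zero-padded to 64: |K'| = 64.
Inner input = (K'⊕ipad) ∥ m → 64 + 340 = 404 bytes.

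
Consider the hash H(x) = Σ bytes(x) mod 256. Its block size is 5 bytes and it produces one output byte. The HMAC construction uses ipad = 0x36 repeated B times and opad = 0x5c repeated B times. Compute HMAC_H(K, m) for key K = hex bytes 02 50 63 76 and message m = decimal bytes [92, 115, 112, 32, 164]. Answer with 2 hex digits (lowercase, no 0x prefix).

Key hex bytes 02 50 63 76 is 4 bytes ≤ B = 5; zero-pad to 5 bytes: K' = 02 50 63 76 00.
K' ⊕ ipad = 34 66 55 40 36.  K' ⊕ opad = 5e 0c 3f 2a 5c.
Inner input = (K'⊕ipad) ∥ m = 34 66 55 40 36 ∥ 5c 73 70 20 a4.
Inner hash: sum = 52+102+85+64+54+92+115+112+32+164 = 872; mod 256 = 104 → 68.
Outer input = (K'⊕opad) ∥ inner = 5e 0c 3f 2a 5c ∥ 68.
Outer hash (tag): sum = 94+12+63+42+92+104 = 407; mod 256 = 151 → 97.

97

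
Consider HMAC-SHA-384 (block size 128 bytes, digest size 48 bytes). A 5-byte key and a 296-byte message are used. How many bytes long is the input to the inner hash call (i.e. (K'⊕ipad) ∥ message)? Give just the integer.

424

Key is 5 ≤ 128 bytes, zero-padded: |K'| = 128.
Inner input = (K'⊕ipad) ∥ m → 128 + 296 = 424 bytes.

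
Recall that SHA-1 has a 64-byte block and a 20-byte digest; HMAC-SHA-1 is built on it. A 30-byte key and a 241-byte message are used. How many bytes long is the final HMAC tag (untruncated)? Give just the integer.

The tag is one SHA-1 digest: 20 bytes.

20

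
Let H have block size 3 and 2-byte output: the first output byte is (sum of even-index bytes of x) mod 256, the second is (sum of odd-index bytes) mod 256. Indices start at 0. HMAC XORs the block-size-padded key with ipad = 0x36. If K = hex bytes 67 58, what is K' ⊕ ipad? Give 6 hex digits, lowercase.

516e36

Key hex bytes 67 58 is 2 bytes ≤ B = 3; zero-pad to 3 bytes: K' = 67 58 00.
XOR each byte with 0x36: 67⊕36=51, 58⊕36=6e, 00⊕36=36.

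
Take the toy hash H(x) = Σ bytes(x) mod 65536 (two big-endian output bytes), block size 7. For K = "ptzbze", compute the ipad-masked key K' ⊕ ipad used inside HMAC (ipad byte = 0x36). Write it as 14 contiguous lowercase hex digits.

46424c544c5336

Key "ptzbze" = 70 74 7a 62 7a 65 is 6 bytes ≤ B = 7; zero-pad to 7 bytes: K' = 70 74 7a 62 7a 65 00.
XOR each byte with 0x36: 70⊕36=46, 74⊕36=42, 7a⊕36=4c, 62⊕36=54, 7a⊕36=4c, 65⊕36=53, 00⊕36=36.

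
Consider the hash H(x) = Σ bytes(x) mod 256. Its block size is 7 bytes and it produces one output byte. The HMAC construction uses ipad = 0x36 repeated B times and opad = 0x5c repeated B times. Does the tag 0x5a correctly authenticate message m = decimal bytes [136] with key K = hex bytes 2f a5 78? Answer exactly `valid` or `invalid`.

valid

Key hex bytes 2f a5 78 is 3 bytes ≤ B = 7; zero-pad to 7 bytes: K' = 2f a5 78 00 00 00 00.
K' ⊕ ipad = 19 93 4e 36 36 36 36; K' ⊕ opad = 73 f9 24 5c 5c 5c 5c.
Inner hash: sum = 25+147+78+54+54+54+54+136 = 602; mod 256 = 90 → 5a.
Outer hash (recomputed tag): sum = 115+249+36+92+92+92+92+90 = 858; mod 256 = 90 → 5a.
Recomputed tag = 5a; claimed = 5a → match.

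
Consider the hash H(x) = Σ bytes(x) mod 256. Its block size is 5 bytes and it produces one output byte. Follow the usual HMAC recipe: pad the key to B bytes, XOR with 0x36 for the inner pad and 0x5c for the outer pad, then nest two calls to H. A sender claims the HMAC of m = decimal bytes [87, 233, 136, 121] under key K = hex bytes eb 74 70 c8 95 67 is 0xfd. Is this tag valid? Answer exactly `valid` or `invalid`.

valid

Key hex bytes eb 74 70 c8 95 67 is 6 bytes > B = 5, so hash it first: H(key) = 93, then zero-pad to 5 bytes: K' = 93 00 00 00 00.
K' ⊕ ipad = a5 36 36 36 36; K' ⊕ opad = cf 5c 5c 5c 5c.
Inner hash: sum = 165+54+54+54+54+87+233+136+121 = 958; mod 256 = 190 → be.
Outer hash (recomputed tag): sum = 207+92+92+92+92+190 = 765; mod 256 = 253 → fd.
Recomputed tag = fd; claimed = fd → match.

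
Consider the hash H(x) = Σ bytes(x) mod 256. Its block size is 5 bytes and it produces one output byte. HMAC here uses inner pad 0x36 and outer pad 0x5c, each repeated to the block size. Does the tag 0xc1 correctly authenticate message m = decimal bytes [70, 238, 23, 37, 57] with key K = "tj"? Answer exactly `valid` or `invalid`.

invalid

Key "tj" = 74 6a is 2 bytes ≤ B = 5; zero-pad to 5 bytes: K' = 74 6a 00 00 00.
K' ⊕ ipad = 42 5c 36 36 36; K' ⊕ opad = 28 36 5c 5c 5c.
Inner hash: sum = 66+92+54+54+54+70+238+23+37+57 = 745; mod 256 = 233 → e9.
Outer hash (recomputed tag): sum = 40+54+92+92+92+233 = 603; mod 256 = 91 → 5b.
Recomputed tag = 5b; claimed = c1 → mismatch.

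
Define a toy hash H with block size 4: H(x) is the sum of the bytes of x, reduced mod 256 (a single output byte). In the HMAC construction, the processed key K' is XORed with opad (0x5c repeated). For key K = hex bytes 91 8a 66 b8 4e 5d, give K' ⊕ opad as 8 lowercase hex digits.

b85c5c5c

Key hex bytes 91 8a 66 b8 4e 5d is 6 bytes > B = 4, so hash it first: H(key) = e4, then zero-pad to 4 bytes: K' = e4 00 00 00.
XOR each byte with 0x5c: e4⊕5c=b8, 00⊕5c=5c, 00⊕5c=5c, 00⊕5c=5c.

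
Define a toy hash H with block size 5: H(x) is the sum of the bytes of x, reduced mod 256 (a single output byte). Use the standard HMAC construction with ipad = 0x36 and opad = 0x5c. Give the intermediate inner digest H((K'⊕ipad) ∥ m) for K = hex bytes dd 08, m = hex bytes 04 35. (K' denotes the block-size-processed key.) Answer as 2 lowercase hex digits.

04

Key hex bytes dd 08 is 2 bytes ≤ B = 5; zero-pad to 5 bytes: K' = dd 08 00 00 00.
K' ⊕ ipad = eb 3e 36 36 36.
Inner input = eb 3e 36 36 36 ∥ 04 35.
Inner hash: sum = 235+62+54+54+54+4+53 = 516; mod 256 = 4 → 04.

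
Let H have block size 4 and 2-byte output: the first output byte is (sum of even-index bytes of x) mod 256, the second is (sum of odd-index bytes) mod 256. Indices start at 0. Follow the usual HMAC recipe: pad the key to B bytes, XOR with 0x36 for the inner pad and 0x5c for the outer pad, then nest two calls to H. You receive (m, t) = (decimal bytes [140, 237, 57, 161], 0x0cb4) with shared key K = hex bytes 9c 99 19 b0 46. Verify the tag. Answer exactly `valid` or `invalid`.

Key hex bytes 9c 99 19 b0 46 is 5 bytes > B = 4, so hash it first: H(key) = fb 49, then zero-pad to 4 bytes: K' = fb 49 00 00.
K' ⊕ ipad = cd 7f 36 36; K' ⊕ opad = a7 15 5c 5c.
Inner hash: even-index sum = 456 mod 256 = 200; odd-index sum = 579 mod 256 = 67 → c8 43.
Outer hash (recomputed tag): even-index sum = 459 mod 256 = 203; odd-index sum = 180 mod 256 = 180 → cb b4.
Recomputed tag = cbb4; claimed = 0cb4 → mismatch.

invalid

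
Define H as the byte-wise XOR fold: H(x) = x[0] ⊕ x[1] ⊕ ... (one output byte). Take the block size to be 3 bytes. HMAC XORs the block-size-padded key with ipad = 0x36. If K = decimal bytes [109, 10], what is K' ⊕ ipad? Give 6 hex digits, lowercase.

5b3c36

Key decimal bytes [109, 10] = 6d 0a is 2 bytes ≤ B = 3; zero-pad to 3 bytes: K' = 6d 0a 00.
XOR each byte with 0x36: 6d⊕36=5b, 0a⊕36=3c, 00⊕36=36.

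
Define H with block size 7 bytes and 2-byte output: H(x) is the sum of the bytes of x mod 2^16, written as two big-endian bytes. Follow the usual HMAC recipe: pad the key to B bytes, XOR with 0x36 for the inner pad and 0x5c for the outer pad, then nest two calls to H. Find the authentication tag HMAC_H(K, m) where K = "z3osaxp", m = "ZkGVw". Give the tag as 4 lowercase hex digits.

023a

Key "z3osaxp" = 7a 33 6f 73 61 78 70 is exactly B = 7 bytes: K' = 7a 33 6f 73 61 78 70.
K' ⊕ ipad = 4c 05 59 45 57 4e 46.  K' ⊕ opad = 26 6f 33 2f 3d 24 2c.
Inner input = (K'⊕ipad) ∥ m = 4c 05 59 45 57 4e 46 ∥ 5a 6b 47 56 77.
Inner hash: sum = 76+5+89+69+87+78+70+90+107+71+86+119 = 947 → 03 b3.
Outer input = (K'⊕opad) ∥ inner = 26 6f 33 2f 3d 24 2c ∥ 03 b3.
Outer hash (tag): sum = 38+111+51+47+61+36+44+3+179 = 570 → 02 3a.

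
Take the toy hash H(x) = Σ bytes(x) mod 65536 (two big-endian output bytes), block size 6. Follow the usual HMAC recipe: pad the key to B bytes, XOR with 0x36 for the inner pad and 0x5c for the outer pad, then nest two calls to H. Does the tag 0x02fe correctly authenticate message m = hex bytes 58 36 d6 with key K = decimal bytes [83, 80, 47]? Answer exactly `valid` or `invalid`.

invalid

Key decimal bytes [83, 80, 47] = 53 50 2f is 3 bytes ≤ B = 6; zero-pad to 6 bytes: K' = 53 50 2f 00 00 00.
K' ⊕ ipad = 65 66 19 36 36 36; K' ⊕ opad = 0f 0c 73 5c 5c 5c.
Inner hash: sum = 101+102+25+54+54+54+88+54+214 = 746 → 02 ea.
Outer hash (recomputed tag): sum = 15+12+115+92+92+92+2+234 = 654 → 02 8e.
Recomputed tag = 028e; claimed = 02fe → mismatch.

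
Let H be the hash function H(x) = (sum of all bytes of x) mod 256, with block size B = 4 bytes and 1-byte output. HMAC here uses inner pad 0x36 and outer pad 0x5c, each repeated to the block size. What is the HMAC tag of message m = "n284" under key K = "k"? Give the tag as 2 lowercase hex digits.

56

Key "k" = 6b is 1 byte ≤ B = 4; zero-pad to 4 bytes: K' = 6b 00 00 00.
K' ⊕ ipad = 5d 36 36 36.  K' ⊕ opad = 37 5c 5c 5c.
Inner input = (K'⊕ipad) ∥ m = 5d 36 36 36 ∥ 6e 32 38 34.
Inner hash: sum = 93+54+54+54+110+50+56+52 = 523; mod 256 = 11 → 0b.
Outer input = (K'⊕opad) ∥ inner = 37 5c 5c 5c ∥ 0b.
Outer hash (tag): sum = 55+92+92+92+11 = 342; mod 256 = 86 → 56.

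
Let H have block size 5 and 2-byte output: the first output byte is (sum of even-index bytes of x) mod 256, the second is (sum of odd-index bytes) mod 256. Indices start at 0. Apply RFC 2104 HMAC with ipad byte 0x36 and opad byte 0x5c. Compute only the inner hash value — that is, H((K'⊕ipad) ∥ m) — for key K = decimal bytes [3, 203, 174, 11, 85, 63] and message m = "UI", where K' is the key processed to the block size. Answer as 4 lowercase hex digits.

e5ae

Key decimal bytes [3, 203, 174, 11, 85, 63] = 03 cb ae 0b 55 3f is 6 bytes > B = 5, so hash it first: H(key) = 06 15, then zero-pad to 5 bytes: K' = 06 15 00 00 00.
K' ⊕ ipad = 30 23 36 36 36.
Inner input = 30 23 36 36 36 ∥ 55 49.
Inner hash: even-index sum = 229 mod 256 = 229; odd-index sum = 174 mod 256 = 174 → e5 ae.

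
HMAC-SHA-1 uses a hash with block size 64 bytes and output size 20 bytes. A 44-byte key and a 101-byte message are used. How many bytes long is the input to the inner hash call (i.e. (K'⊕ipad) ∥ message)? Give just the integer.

165

Key is 44 ≤ 64 bytes, zero-padded: |K'| = 64.
Inner input = (K'⊕ipad) ∥ m → 64 + 101 = 165 bytes.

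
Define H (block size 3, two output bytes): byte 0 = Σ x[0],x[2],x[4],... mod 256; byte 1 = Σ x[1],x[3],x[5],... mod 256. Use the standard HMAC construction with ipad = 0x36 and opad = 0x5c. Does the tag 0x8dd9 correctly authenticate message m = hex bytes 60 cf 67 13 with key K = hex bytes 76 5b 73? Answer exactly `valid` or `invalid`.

invalid

Key hex bytes 76 5b 73 is exactly B = 3 bytes: K' = 76 5b 73.
K' ⊕ ipad = 40 6d 45; K' ⊕ opad = 2a 07 2f.
Inner hash: even-index sum = 359 mod 256 = 103; odd-index sum = 308 mod 256 = 52 → 67 34.
Outer hash (recomputed tag): even-index sum = 141 mod 256 = 141; odd-index sum = 110 mod 256 = 110 → 8d 6e.
Recomputed tag = 8d6e; claimed = 8dd9 → mismatch.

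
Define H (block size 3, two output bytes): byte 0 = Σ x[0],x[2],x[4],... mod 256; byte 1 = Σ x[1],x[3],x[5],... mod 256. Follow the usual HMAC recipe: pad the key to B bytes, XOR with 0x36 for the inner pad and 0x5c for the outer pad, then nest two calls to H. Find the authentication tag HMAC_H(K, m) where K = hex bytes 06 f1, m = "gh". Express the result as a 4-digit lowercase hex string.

e47b

Key hex bytes 06 f1 is 2 bytes ≤ B = 3; zero-pad to 3 bytes: K' = 06 f1 00.
K' ⊕ ipad = 30 c7 36.  K' ⊕ opad = 5a ad 5c.
Inner input = (K'⊕ipad) ∥ m = 30 c7 36 ∥ 67 68.
Inner hash: even-index sum = 206 mod 256 = 206; odd-index sum = 302 mod 256 = 46 → ce 2e.
Outer input = (K'⊕opad) ∥ inner = 5a ad 5c ∥ ce 2e.
Outer hash (tag): even-index sum = 228 mod 256 = 228; odd-index sum = 379 mod 256 = 123 → e4 7b.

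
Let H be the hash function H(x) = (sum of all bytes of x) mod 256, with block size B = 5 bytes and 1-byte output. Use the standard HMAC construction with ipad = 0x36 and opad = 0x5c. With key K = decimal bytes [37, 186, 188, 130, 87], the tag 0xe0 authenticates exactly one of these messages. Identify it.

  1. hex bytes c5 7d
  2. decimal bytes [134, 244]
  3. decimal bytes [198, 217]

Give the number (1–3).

Key decimal bytes [37, 186, 188, 130, 87] = 25 ba bc 82 57 is exactly B = 5 bytes: K' = 25 ba bc 82 57.
K' ⊕ ipad = 13 8c 8a b4 61; K' ⊕ opad = 79 e6 e0 de 0b.
m1: inner = H(13 8c 8a b4 61 c5 7d) = 80; tag = H(79 e6 e0 de 0b 80) = a8
m2: inner = H(13 8c 8a b4 61 86 f4) = b8; tag = H(79 e6 e0 de 0b b8) = e0 ← matches
m3: inner = H(13 8c 8a b4 61 c6 d9) = dd; tag = H(79 e6 e0 de 0b dd) = 05

2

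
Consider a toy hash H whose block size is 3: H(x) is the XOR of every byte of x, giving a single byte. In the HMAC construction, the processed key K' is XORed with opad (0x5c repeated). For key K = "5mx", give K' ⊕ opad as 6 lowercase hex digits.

Key "5mx" = 35 6d 78 is exactly B = 3 bytes: K' = 35 6d 78.
XOR each byte with 0x5c: 35⊕5c=69, 6d⊕5c=31, 78⊕5c=24.

693124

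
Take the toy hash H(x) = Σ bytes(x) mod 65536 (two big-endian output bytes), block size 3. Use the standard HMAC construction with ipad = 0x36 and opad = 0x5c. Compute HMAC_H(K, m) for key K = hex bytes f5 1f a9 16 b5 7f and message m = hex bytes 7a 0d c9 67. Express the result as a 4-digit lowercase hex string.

016b

Key hex bytes f5 1f a9 16 b5 7f is 6 bytes > B = 3, so hash it first: H(key) = 03 07, then zero-pad to 3 bytes: K' = 03 07 00.
K' ⊕ ipad = 35 31 36.  K' ⊕ opad = 5f 5b 5c.
Inner input = (K'⊕ipad) ∥ m = 35 31 36 ∥ 7a 0d c9 67.
Inner hash: sum = 53+49+54+122+13+201+103 = 595 → 02 53.
Outer input = (K'⊕opad) ∥ inner = 5f 5b 5c ∥ 02 53.
Outer hash (tag): sum = 95+91+92+2+83 = 363 → 01 6b.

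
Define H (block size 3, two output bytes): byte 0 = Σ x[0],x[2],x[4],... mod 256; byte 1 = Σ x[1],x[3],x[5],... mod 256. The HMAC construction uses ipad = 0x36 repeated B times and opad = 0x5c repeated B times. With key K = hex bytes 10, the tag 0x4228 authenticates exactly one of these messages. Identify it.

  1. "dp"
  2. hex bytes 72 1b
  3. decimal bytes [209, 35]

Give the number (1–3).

Key hex bytes 10 is 1 byte ≤ B = 3; zero-pad to 3 bytes: K' = 10 00 00.
K' ⊕ ipad = 26 36 36; K' ⊕ opad = 4c 5c 5c.
m1: inner = H(26 36 36 64 70) = cc 9a; tag = H(4c 5c 5c cc 9a) = 4228 ← matches
m2: inner = H(26 36 36 72 1b) = 77 a8; tag = H(4c 5c 5c 77 a8) = 50d3
m3: inner = H(26 36 36 d1 23) = 7f 07; tag = H(4c 5c 5c 7f 07) = afdb

1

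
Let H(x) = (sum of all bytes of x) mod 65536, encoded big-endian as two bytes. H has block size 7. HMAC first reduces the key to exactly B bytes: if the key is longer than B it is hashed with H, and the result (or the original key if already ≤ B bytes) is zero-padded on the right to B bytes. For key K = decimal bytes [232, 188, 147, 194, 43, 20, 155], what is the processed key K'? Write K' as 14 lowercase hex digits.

e8bc93c22b149b

Key decimal bytes [232, 188, 147, 194, 43, 20, 155] = e8 bc 93 c2 2b 14 9b is exactly B = 7 bytes: K' = e8 bc 93 c2 2b 14 9b.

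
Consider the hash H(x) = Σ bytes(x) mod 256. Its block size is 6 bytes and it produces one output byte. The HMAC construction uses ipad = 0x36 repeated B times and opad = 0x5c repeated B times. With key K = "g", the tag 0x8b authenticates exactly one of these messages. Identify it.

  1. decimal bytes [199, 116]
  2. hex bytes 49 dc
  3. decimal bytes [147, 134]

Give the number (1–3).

Key "g" = 67 is 1 byte ≤ B = 6; zero-pad to 6 bytes: K' = 67 00 00 00 00 00.
K' ⊕ ipad = 51 36 36 36 36 36; K' ⊕ opad = 3b 5c 5c 5c 5c 5c.
m1: inner = H(51 36 36 36 36 36 c7 74) = 9a; tag = H(3b 5c 5c 5c 5c 5c 9a) = a1
m2: inner = H(51 36 36 36 36 36 49 dc) = 84; tag = H(3b 5c 5c 5c 5c 5c 84) = 8b ← matches
m3: inner = H(51 36 36 36 36 36 93 86) = 78; tag = H(3b 5c 5c 5c 5c 5c 78) = 7f

2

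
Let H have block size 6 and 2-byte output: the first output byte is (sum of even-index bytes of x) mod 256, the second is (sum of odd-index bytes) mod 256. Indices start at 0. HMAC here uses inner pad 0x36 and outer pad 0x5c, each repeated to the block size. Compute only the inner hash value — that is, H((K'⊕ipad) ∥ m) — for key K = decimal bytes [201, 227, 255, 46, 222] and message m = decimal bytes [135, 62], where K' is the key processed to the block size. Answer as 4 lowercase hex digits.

Key decimal bytes [201, 227, 255, 46, 222] = c9 e3 ff 2e de is 5 bytes ≤ B = 6; zero-pad to 6 bytes: K' = c9 e3 ff 2e de 00.
K' ⊕ ipad = ff d5 c9 18 e8 36.
Inner input = ff d5 c9 18 e8 36 ∥ 87 3e.
Inner hash: even-index sum = 823 mod 256 = 55; odd-index sum = 353 mod 256 = 97 → 37 61.

3761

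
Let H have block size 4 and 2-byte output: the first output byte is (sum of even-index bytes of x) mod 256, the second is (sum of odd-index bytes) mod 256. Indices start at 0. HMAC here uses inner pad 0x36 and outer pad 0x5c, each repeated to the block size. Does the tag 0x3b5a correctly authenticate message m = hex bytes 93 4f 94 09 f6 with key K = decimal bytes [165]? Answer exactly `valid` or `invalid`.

Key decimal bytes [165] = a5 is 1 byte ≤ B = 4; zero-pad to 4 bytes: K' = a5 00 00 00.
K' ⊕ ipad = 93 36 36 36; K' ⊕ opad = f9 5c 5c 5c.
Inner hash: even-index sum = 742 mod 256 = 230; odd-index sum = 196 mod 256 = 196 → e6 c4.
Outer hash (recomputed tag): even-index sum = 571 mod 256 = 59; odd-index sum = 380 mod 256 = 124 → 3b 7c.
Recomputed tag = 3b7c; claimed = 3b5a → mismatch.

invalid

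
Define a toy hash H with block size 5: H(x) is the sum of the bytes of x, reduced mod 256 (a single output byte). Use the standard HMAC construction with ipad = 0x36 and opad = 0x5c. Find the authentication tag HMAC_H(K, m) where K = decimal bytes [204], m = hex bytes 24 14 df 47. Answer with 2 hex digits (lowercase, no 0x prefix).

30

Key decimal bytes [204] = cc is 1 byte ≤ B = 5; zero-pad to 5 bytes: K' = cc 00 00 00 00.
K' ⊕ ipad = fa 36 36 36 36.  K' ⊕ opad = 90 5c 5c 5c 5c.
Inner input = (K'⊕ipad) ∥ m = fa 36 36 36 36 ∥ 24 14 df 47.
Inner hash: sum = 250+54+54+54+54+36+20+223+71 = 816; mod 256 = 48 → 30.
Outer input = (K'⊕opad) ∥ inner = 90 5c 5c 5c 5c ∥ 30.
Outer hash (tag): sum = 144+92+92+92+92+48 = 560; mod 256 = 48 → 30.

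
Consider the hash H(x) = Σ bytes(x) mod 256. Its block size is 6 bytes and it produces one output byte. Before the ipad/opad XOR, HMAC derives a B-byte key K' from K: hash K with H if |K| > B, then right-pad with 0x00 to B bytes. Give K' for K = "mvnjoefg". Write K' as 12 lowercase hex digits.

|K| = 8 > B = 6, so first hash the key.
H(K): sum = 109+118+110+106+111+101+102+103 = 860; mod 256 = 92 → 5c.
Zero-pad H(K) = 5c to 6 bytes: K' = 5c 00 00 00 00 00.

5c0000000000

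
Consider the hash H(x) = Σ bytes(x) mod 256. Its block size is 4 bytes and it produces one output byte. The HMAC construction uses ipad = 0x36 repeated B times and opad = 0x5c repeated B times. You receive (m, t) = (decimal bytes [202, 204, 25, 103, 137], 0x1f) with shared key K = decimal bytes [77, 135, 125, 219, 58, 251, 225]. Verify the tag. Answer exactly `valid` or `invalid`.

Key decimal bytes [77, 135, 125, 219, 58, 251, 225] = 4d 87 7d db 3a fb e1 is 7 bytes > B = 4, so hash it first: H(key) = 42, then zero-pad to 4 bytes: K' = 42 00 00 00.
K' ⊕ ipad = 74 36 36 36; K' ⊕ opad = 1e 5c 5c 5c.
Inner hash: sum = 116+54+54+54+202+204+25+103+137 = 949; mod 256 = 181 → b5.
Outer hash (recomputed tag): sum = 30+92+92+92+181 = 487; mod 256 = 231 → e7.
Recomputed tag = e7; claimed = 1f → mismatch.

invalid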